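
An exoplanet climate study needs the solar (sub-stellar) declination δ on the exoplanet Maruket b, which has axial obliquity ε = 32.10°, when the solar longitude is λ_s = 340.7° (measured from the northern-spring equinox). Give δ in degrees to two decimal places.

δ = -10.12°

sin δ = sin ε · sin λ_s = sin 32.10° × sin 340.7° = -0.175635.
δ = arcsin(-0.175635) = -10.12°.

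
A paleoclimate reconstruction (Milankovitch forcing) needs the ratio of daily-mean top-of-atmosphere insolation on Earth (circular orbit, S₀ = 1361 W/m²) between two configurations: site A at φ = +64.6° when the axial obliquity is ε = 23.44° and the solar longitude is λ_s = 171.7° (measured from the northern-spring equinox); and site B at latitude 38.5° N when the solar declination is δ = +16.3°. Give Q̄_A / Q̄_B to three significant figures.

Q̄_A / Q̄_B ≈ 0.490

— Configuration A (φ=+64.6°):
Solar declination: sin δ = sin ε · sin λ_s = sin 23.44° × sin 171.7° = 0.05742, so δ = +3.292°.
cos H₀ = −tan(+64.6°) tan(+3.292°) = -0.1211, H₀ = 1.6922 rad.
Bracket: H₀ sin φ sin δ + cos φ cos δ sin H₀ = 1.6922×0.90334×0.05742 + 0.42894×0.99835×0.99264 = 0.087774 + 0.425080 = 0.512854.
Q̄ = (S₀/π) × [bracket] = (1361/π) × 0.512854 = 222.18 W/m².
— Configuration B (φ=+38.5°):
cos H₀ = −tan(+38.5°) tan(+16.300°) = -0.2326, H₀ = 1.8055 rad.
Bracket: H₀ sin φ sin δ + cos φ cos δ sin H₀ = 1.8055×0.62251×0.28067 + 0.78261×0.95981×0.97257 = 0.315457 + 0.730553 = 1.046010.
Q̄ = (S₀/π) × [bracket] = (1361/π) × 1.046010 = 453.15 W/m².
Ratio Q̄_A / Q̄_B = 222.18 / 453.15 = 0.4903.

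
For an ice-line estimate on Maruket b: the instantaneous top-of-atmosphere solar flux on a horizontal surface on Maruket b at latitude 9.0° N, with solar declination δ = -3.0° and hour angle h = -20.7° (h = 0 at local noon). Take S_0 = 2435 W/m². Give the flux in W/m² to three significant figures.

cos θ_z = sin ϕ sin δ + cos ϕ cos δ cos h = -0.008187 + 0.922661 = 0.914474.
Flux = S_0 · cos θ_z = 2435 × 0.914474 = 2227 W/m².

2.23e+03 W/m²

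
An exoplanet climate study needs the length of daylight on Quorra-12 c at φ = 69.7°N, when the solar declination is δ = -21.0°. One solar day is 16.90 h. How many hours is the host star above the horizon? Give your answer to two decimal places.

cos H₀ = −tan φ · tan δ = 1.0377 ≥ 1, so the host star never rises (polar night) and H₀ = 0.
Daylight = 2H₀/(2π) × 16.90 h = (0.0000/π) × 16.90 = 0.00 h.

0.00 h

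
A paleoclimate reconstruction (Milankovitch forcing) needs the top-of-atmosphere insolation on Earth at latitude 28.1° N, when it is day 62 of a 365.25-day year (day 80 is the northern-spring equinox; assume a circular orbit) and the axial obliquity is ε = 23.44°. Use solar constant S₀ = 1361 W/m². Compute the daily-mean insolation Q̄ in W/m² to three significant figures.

Q̄ ≈ 341 W/m²

Solar longitude: λ_s = 360° × (62 − 80)/365.25 = -17.741°, i.e. -17.741° + 360° = 342.259°.
sin δ = sin 23.44° × sin 342.259° = -0.12121, so δ = -6.962°.
cos H₀ = −tan(+28.1°) tan(-6.962°) = 0.0652, H₀ = 1.5055 rad.
Bracket: H₀ sin φ sin δ + cos φ cos δ sin H₀ = 1.5055×0.47101×-0.12121 + 0.88213×0.99263×0.99787 = -0.085951 + 0.873764 = 0.787813.
Q̄ = (S₀/π) × [bracket] = (1361/π) × 0.787813 = 341.3 W/m².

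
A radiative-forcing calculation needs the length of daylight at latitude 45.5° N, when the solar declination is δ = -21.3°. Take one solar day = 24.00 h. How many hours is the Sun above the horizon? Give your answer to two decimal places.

cos h₀ = −tan ϕ · tan δ = −tan(+45.5°) × tan(-21.300°) = 0.3967, so h₀ = 1.1628 rad = 66.62°.
Daylight = 2h₀/(2π) × 24.00 h = (1.1628/π) × 24.00 = 8.88 h.

8.88 h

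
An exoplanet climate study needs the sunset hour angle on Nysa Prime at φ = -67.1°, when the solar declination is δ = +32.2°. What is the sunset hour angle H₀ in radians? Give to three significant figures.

cos H₀ = −tan φ · tan δ = 1.4908 ≥ 1, so the host star never rises (polar night) and H₀ = 0.

H₀ = 0.00 rad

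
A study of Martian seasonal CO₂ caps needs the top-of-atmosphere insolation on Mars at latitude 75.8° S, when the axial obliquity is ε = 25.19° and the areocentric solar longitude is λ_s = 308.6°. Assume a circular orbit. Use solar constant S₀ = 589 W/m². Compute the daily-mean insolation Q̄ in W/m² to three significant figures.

sin δ = sin 25.19° × sin 308.6° = -0.33263, so δ = -19.429°.
cos H₀ = −tan(-75.8°) tan(-19.429°) = -1.3939 ≤ −1 ⇒ polar day, H₀ = π.
Bracket: H₀ sin φ sin δ + cos φ cos δ sin H₀ = 3.1416×-0.96945×-0.33263 + 0.24531×0.94306×0.00000 = 1.013066 + 0.000000 = 1.013066.
Q̄ = (S₀/π) × [bracket] = (589/π) × 1.013066 = 189.9 W/m².

Q̄ ≈ 190 W/m²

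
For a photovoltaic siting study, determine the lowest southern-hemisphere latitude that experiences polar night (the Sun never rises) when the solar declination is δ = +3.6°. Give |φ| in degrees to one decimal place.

|φ| = 86.4°

Polar night requires cos H₀ = −tan φ tan δ ≥ 1, i.e. tan φ tan δ ≤ −1.
The boundary is |tan φ| · |tan δ| = 1, so |φ| = 90° − |δ| = 90° − 3.6° = 86.4° in the southern hemisphere.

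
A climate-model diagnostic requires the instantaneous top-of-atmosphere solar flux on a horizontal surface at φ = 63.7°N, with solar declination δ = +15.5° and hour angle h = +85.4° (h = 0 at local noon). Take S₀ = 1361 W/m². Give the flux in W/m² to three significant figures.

cos θ_z = sin φ sin δ + cos φ cos δ cos h = 0.239576 + 0.034241 = 0.273817.
Flux = S₀ · cos θ_z = 1361 × 0.273817 = 372.7 W/m².

373 W/m²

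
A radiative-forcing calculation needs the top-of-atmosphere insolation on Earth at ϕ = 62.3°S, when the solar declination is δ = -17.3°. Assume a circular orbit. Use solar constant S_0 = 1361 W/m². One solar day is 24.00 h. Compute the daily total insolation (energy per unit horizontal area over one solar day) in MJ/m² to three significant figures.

35.1 MJ/m²

cos h₀ = −tan(-62.3°) tan(-17.300°) = -0.5933, h₀ = 2.2059 rad.
Bracket: h₀ sin ϕ sin δ + cos ϕ cos δ sin h₀ = 2.2059×-0.88539×-0.29737 + 0.46484×0.95476×0.80502 = 0.580788 + 0.357276 = 0.938064.
Q̄ = (S_0/π) × [bracket] = (1361/π) × 0.938064 = 406.39 W/m².
Daily total = Q̄ × 24.00 h × 3600 s/h = 406.39 × 24.00 × 3600 / 10⁶ = 35.11 MJ/m².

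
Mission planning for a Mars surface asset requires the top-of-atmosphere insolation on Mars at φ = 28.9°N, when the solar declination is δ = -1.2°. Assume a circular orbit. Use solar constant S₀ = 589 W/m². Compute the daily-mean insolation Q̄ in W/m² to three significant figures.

Q̄ ≈ 161 W/m²

cos H₀ = −tan(+28.9°) tan(-1.200°) = 0.0116, H₀ = 1.5592 rad.
Bracket: H₀ sin φ sin δ + cos φ cos δ sin H₀ = 1.5592×0.48328×-0.02094 + 0.87546×0.99978×0.99993 = -0.015779 + 0.875206 = 0.859427.
Q̄ = (S₀/π) × [bracket] = (589/π) × 0.859427 = 161.1 W/m².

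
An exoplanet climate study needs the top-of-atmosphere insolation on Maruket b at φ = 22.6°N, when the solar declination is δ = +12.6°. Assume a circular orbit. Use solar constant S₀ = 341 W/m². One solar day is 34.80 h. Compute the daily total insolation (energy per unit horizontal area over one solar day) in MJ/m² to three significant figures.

14.1 MJ/m²

cos H₀ = −tan(+22.6°) tan(+12.600°) = -0.0930, H₀ = 1.6640 rad.
Bracket: H₀ sin φ sin δ + cos φ cos δ sin H₀ = 1.6640×0.38430×0.21814 + 0.92321×0.97592×0.99566 = 0.139495 + 0.897069 = 1.036564.
Q̄ = (S₀/π) × [bracket] = (341/π) × 1.036564 = 112.51 W/m².
Daily total = Q̄ × 34.80 h × 3600 s/h = 112.51 × 34.80 × 3600 / 10⁶ = 14.10 MJ/m².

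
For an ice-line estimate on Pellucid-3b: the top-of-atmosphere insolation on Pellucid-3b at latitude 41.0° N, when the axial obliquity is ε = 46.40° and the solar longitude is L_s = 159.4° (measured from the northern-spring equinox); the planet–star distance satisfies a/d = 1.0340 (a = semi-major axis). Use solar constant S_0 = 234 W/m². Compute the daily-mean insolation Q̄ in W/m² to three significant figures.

Solar declination: sin δ = sin ε · sin L_s = sin 46.40° × sin 159.4° = 0.25479, so δ = +14.761°.
cos h₀ = −tan(+41.0°) tan(+14.761°) = -0.2290, h₀ = 1.8019 rad.
Bracket: h₀ sin ϕ sin δ + cos ϕ cos δ sin h₀ = 1.8019×0.65606×0.25479 + 0.75471×0.96700×0.97342 = 0.301201 + 0.710406 = 1.011607.
Inverse-square distance factor (a/d)² = 1.0340² = 1.069156.
Q̄ = (S_0/π) × 1.069156 × [bracket] = (234/π) × 1.069156 × 1.011607 = 80.56 W/m².

Q̄ ≈ 80.6 W/m²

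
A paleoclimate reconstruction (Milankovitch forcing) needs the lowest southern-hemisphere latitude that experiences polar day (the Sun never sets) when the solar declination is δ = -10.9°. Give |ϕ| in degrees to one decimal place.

Polar day requires cos h₀ = −tan ϕ tan δ ≤ −1, i.e. tan ϕ tan δ ≥ 1.
The boundary is |tan ϕ| · |tan δ| = 1, so |ϕ| = 90° − |δ| = 90° − 10.9° = 79.1° in the southern hemisphere.

|ϕ| = 79.1°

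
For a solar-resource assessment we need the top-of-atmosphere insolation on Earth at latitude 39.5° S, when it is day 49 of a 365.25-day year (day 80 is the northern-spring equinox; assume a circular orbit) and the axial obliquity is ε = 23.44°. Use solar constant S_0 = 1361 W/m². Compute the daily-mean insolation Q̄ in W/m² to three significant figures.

Q̄ ≈ 420 W/m²

Solar longitude: L_s = 360° × (49 − 80)/365.25 = -30.554°, i.e. -30.554° + 360° = 329.446°.
sin δ = sin 23.44° × sin 329.446° = -0.20222, so δ = -11.667°.
cos h₀ = −tan(-39.5°) tan(-11.667°) = -0.1702, h₀ = 1.7418 rad.
Bracket: h₀ sin ϕ sin δ + cos ϕ cos δ sin h₀ = 1.7418×-0.63608×-0.20222 + 0.77162×0.97934×0.98541 = 0.224044 + 0.744653 = 0.968697.
Q̄ = (S_0/π) × [bracket] = (1361/π) × 0.968697 = 419.7 W/m².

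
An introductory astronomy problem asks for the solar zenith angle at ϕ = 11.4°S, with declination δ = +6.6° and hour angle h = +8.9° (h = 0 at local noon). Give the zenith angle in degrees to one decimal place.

θ_z = 20.1°

cos θ_z = sin ϕ sin δ + cos ϕ cos δ cos h = -0.022718 + 0.962050 = 0.939332.
θ_z = arccos(0.939332) = 20.1°.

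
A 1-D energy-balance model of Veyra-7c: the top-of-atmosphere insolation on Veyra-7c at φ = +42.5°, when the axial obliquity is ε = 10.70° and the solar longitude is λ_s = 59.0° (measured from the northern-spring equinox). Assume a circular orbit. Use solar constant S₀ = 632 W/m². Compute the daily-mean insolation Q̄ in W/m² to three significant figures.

Solar declination: sin δ = sin ε · sin λ_s = sin 10.70° × sin 59.0° = 0.15915, so δ = +9.157°.
cos H₀ = −tan(+42.5°) tan(+9.157°) = -0.1477, H₀ = 1.7191 rad.
Bracket: H₀ sin φ sin δ + cos φ cos δ sin H₀ = 1.7191×0.67559×0.15915 + 0.73728×0.98725×0.98903 = 0.184838 + 0.719895 = 0.904733.
Q̄ = (S₀/π) × [bracket] = (632/π) × 0.904733 = 182.0 W/m².

Q̄ ≈ 182 W/m²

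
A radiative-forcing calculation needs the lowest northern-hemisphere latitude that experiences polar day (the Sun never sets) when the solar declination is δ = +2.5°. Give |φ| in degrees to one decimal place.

|φ| = 87.5°

Polar day requires cos H₀ = −tan φ tan δ ≤ −1, i.e. tan φ tan δ ≥ 1.
The boundary is |tan φ| · |tan δ| = 1, so |φ| = 90° − |δ| = 90° − 2.5° = 87.5° in the northern hemisphere.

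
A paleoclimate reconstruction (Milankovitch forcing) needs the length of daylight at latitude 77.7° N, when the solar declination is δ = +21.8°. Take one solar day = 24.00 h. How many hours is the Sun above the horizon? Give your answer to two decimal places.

24.00 h

Sunrise equation: cos h₀ = −tan ϕ · tan δ = -1.8344 ≤ −1, so the Sun never sets (polar day) and h₀ = π.
Daylight = 2h₀/(2π) × 24.00 h = (3.1416/π) × 24.00 = 24.00 h.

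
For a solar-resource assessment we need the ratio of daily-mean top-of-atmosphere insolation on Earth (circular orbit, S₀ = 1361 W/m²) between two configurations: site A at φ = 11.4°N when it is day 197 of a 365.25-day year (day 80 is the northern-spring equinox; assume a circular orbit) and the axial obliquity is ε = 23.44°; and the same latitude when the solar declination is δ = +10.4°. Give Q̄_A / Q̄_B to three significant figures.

Q̄_A / Q̄_B ≈ 1.01

— Configuration A (φ=+11.4°):
Solar longitude: λ_s = 360° × (197 − 80)/365.25 = 115.318°.
sin δ = sin 23.44° × sin 115.318° = 0.35958, so δ = +21.074°.
cos H₀ = −tan(+11.4°) tan(+21.074°) = -0.0777, H₀ = 1.6486 rad.
Bracket: H₀ sin φ sin δ + cos φ cos δ sin H₀ = 1.6486×0.19766×0.35958 + 0.98027×0.93311×0.99698 = 0.117174 + 0.911937 = 1.029111.
Q̄ = (S₀/π) × [bracket] = (1361/π) × 1.029111 = 445.83 W/m².
— Configuration B (φ=+11.4°):
cos H₀ = −tan(+11.4°) tan(+10.400°) = -0.0370, H₀ = 1.6078 rad.
Bracket: H₀ sin φ sin δ + cos φ cos δ sin H₀ = 1.6078×0.19766×0.18052 + 0.98027×0.98357×0.99932 = 0.057369 + 0.963509 = 1.020878.
Q̄ = (S₀/π) × [bracket] = (1361/π) × 1.020878 = 442.26 W/m².
Ratio Q̄_A / Q̄_B = 445.83 / 442.26 = 1.008.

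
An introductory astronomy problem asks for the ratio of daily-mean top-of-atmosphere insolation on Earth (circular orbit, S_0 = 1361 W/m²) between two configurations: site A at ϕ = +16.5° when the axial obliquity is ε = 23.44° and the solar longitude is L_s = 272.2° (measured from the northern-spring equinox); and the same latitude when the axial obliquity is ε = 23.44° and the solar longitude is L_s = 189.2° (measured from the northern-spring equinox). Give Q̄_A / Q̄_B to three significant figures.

— Configuration A (ϕ=+16.5°):
Solar declination: sin δ = sin ε · sin L_s = sin 23.44° × sin 272.2° = -0.39750, so δ = -23.422°.
cos h₀ = −tan(+16.5°) tan(-23.422°) = 0.1283, h₀ = 1.4421 rad.
Bracket: h₀ sin ϕ sin δ + cos ϕ cos δ sin h₀ = 1.4421×0.28402×-0.39750 + 0.95882×0.91760×0.99173 = -0.162810 + 0.872537 = 0.709727.
Q̄ = (S_0/π) × [bracket] = (1361/π) × 0.709727 = 307.47 W/m².
— Configuration B (ϕ=+16.5°):
Solar declination: sin δ = sin ε · sin L_s = sin 23.44° × sin 189.2° = -0.06360, so δ = -3.646°.
cos h₀ = −tan(+16.5°) tan(-3.646°) = 0.0189, h₀ = 1.5519 rad.
Bracket: h₀ sin ϕ sin δ + cos ϕ cos δ sin h₀ = 1.5519×0.28402×-0.06360 + 0.95882×0.99798×0.99982 = -0.028033 + 0.956711 = 0.928678.
Q̄ = (S_0/π) × [bracket] = (1361/π) × 0.928678 = 402.32 W/m².
Ratio Q̄_A / Q̄_B = 307.47 / 402.32 = 0.7642.

Q̄_A / Q̄_B ≈ 0.764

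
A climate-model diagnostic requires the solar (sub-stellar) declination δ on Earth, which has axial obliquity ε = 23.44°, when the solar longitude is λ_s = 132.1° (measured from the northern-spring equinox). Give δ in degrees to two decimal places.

sin δ = sin ε · sin λ_s = sin 23.44° × sin 132.1° = 0.295149.
δ = arcsin(0.295149) = +17.17°.

δ = +17.17°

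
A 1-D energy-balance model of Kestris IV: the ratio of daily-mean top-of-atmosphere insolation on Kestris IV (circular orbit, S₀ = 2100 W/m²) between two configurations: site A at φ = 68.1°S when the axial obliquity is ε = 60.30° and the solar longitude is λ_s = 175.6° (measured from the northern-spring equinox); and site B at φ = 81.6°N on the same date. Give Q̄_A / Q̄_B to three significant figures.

Q̄_A / Q̄_B ≈ 1.06

— Configuration A (φ=-68.1°):
Solar declination: sin δ = sin ε · sin λ_s = sin 60.30° × sin 175.6° = 0.06664, so δ = +3.821°.
cos H₀ = −tan(-68.1°) tan(+3.821°) = 0.1661, H₀ = 1.4039 rad.
Bracket: H₀ sin φ sin δ + cos φ cos δ sin H₀ = 1.4039×-0.92784×0.06664 + 0.37299×0.99778×0.98610 = -0.086805 + 0.366989 = 0.280184.
Q̄ = (S₀/π) × [bracket] = (2100/π) × 0.280184 = 187.29 W/m².
— Configuration B (φ=+81.6°):
cos H₀ = −tan(+81.6°) tan(+3.821°) = -0.4523, H₀ = 2.0401 rad.
Bracket: H₀ sin φ sin δ + cos φ cos δ sin H₀ = 2.0401×0.98927×0.06664 + 0.14608×0.99778×0.89187 = 0.134493 + 0.129995 = 0.264488.
Q̄ = (S₀/π) × [bracket] = (2100/π) × 0.264488 = 176.80 W/m².
Ratio Q̄_A / Q̄_B = 187.29 / 176.80 = 1.059.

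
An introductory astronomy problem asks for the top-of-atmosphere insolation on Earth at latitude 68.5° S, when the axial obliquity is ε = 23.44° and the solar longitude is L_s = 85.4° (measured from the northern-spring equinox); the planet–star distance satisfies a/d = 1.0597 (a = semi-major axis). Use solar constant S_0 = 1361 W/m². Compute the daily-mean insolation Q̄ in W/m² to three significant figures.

Solar declination: sin δ = sin ε · sin L_s = sin 23.44° × sin 85.4° = 0.39651, so δ = +23.360°.
cos h₀ = −tan(-68.5°) tan(+23.360°) = 1.0965 ≥ 1 ⇒ polar night, h₀ = 0 and Q̄ = 0.
Inverse-square distance factor (a/d)² = 1.0597² = 1.122964.

Q̄ ≈ 0.00 W/m²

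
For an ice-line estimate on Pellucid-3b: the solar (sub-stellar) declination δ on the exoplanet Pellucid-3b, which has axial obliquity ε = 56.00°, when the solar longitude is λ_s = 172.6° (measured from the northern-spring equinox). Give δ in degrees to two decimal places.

sin δ = sin ε · sin λ_s = sin 56.00° × sin 172.6° = 0.106776.
δ = arcsin(0.106776) = +6.13°.

δ = +6.13°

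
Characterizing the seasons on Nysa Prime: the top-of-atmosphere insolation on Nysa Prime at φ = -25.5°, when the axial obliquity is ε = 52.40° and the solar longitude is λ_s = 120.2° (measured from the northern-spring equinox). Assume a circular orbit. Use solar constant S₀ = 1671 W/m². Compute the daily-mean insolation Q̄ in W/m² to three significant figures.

Q̄ ≈ 139 W/m²

Solar declination: sin δ = sin ε · sin λ_s = sin 52.40° × sin 120.2° = 0.68476, so δ = +43.216°.
cos H₀ = −tan(-25.5°) tan(+43.216°) = 0.4482, H₀ = 1.1061 rad.
Bracket: H₀ sin φ sin δ + cos φ cos δ sin H₀ = 1.1061×-0.43051×0.68476 + 0.90259×0.72877×0.89395 = -0.326074 + 0.588023 = 0.261949.
Q̄ = (S₀/π) × [bracket] = (1671/π) × 0.261949 = 139.3 W/m².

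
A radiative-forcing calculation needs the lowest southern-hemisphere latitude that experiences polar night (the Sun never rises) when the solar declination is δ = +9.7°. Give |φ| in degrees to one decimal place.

Polar night requires cos H₀ = −tan φ tan δ ≥ 1, i.e. tan φ tan δ ≤ −1.
The boundary is |tan φ| · |tan δ| = 1, so |φ| = 90° − |δ| = 90° − 9.7° = 80.3° in the southern hemisphere.

|φ| = 80.3°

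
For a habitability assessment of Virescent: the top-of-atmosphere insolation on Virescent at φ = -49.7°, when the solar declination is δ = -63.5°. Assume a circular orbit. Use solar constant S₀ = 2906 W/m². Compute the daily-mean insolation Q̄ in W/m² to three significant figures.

cos H₀ = −tan(-49.7°) tan(-63.500°) = -2.3650 ≤ −1 ⇒ polar day, H₀ = π.
Bracket: H₀ sin φ sin δ + cos φ cos δ sin H₀ = 3.1416×-0.76267×-0.89493 + 0.64679×0.44620×0.00000 = 2.144256 + 0.000000 = 2.144256.
Q̄ = (S₀/π) × [bracket] = (2906/π) × 2.144256 = 1983 W/m².

Q̄ ≈ 1.98e+03 W/m²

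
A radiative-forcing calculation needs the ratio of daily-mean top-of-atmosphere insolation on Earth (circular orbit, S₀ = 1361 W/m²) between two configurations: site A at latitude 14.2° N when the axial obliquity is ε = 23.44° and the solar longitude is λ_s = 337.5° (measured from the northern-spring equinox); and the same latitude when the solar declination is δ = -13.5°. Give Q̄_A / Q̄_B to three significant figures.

— Configuration A (φ=+14.2°):
Solar declination: sin δ = sin ε · sin λ_s = sin 23.44° × sin 337.5° = -0.15223, so δ = -8.756°.
cos H₀ = −tan(+14.2°) tan(-8.756°) = 0.0390, H₀ = 1.5318 rad.
Bracket: H₀ sin φ sin δ + cos φ cos δ sin H₀ = 1.5318×0.24531×-0.15223 + 0.96945×0.98835×0.99924 = -0.057203 + 0.957428 = 0.900225.
Q̄ = (S₀/π) × [bracket] = (1361/π) × 0.900225 = 390.00 W/m².
— Configuration B (φ=+14.2°):
cos H₀ = −tan(+14.2°) tan(-13.500°) = 0.0607, H₀ = 1.5100 rad.
Bracket: H₀ sin φ sin δ + cos φ cos δ sin H₀ = 1.5100×0.24531×-0.23345 + 0.96945×0.97237×0.99815 = -0.086474 + 0.940920 = 0.854446.
Q̄ = (S₀/π) × [bracket] = (1361/π) × 0.854446 = 370.16 W/m².
Ratio Q̄_A / Q̄_B = 390.00 / 370.16 = 1.054.

Q̄_A / Q̄_B ≈ 1.05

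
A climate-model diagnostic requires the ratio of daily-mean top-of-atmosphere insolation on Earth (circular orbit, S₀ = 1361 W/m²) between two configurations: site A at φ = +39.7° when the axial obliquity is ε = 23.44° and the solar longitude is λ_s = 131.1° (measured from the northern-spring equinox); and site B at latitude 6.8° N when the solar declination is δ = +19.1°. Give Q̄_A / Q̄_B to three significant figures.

— Configuration A (φ=+39.7°):
Solar declination: sin δ = sin ε · sin λ_s = sin 23.44° × sin 131.1° = 0.29976, so δ = +17.443°.
cos H₀ = −tan(+39.7°) tan(+17.443°) = -0.2609, H₀ = 1.8347 rad.
Bracket: H₀ sin φ sin δ + cos φ cos δ sin H₀ = 1.8347×0.63877×0.29976 + 0.76940×0.95402×0.96538 = 0.351304 + 0.708611 = 1.059915.
Q̄ = (S₀/π) × [bracket] = (1361/π) × 1.059915 = 459.18 W/m².
— Configuration B (φ=+6.8°):
cos H₀ = −tan(+6.8°) tan(+19.100°) = -0.0413, H₀ = 1.6121 rad.
Bracket: H₀ sin φ sin δ + cos φ cos δ sin H₀ = 1.6121×0.11840×0.32722 + 0.99297×0.94495×0.99915 = 0.062457 + 0.937509 = 0.999966.
Q̄ = (S₀/π) × [bracket] = (1361/π) × 0.999966 = 433.21 W/m².
Ratio Q̄_A / Q̄_B = 459.18 / 433.21 = 1.060.

Q̄_A / Q̄_B ≈ 1.06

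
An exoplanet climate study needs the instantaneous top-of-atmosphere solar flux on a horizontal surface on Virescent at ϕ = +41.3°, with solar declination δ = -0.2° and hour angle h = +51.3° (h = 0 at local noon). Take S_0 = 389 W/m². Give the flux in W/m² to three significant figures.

182 W/m²

cos θ_z = sin ϕ sin δ + cos ϕ cos δ cos h = -0.002304 + 0.469720 = 0.467416.
Flux = S_0 · cos θ_z = 389 × 0.467416 = 181.8 W/m².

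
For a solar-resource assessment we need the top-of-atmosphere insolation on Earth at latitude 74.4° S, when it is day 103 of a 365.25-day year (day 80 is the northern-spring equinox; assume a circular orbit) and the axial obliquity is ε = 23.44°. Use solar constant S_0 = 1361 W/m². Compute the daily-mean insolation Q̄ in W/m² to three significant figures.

Q̄ ≈ 32.9 W/m²

Solar longitude: L_s = 360° × (103 − 80)/365.25 = 22.669°.
sin δ = sin 23.44° × sin 22.669° = 0.15331, so δ = +8.819°.
cos h₀ = −tan(-74.4°) tan(+8.819°) = 0.5557, h₀ = 0.9816 rad.
Bracket: h₀ sin ϕ sin δ + cos ϕ cos δ sin h₀ = 0.9816×-0.96316×0.15331 + 0.26892×0.98818×0.83140 = -0.144945 + 0.220937 = 0.075992.
Q̄ = (S_0/π) × [bracket] = (1361/π) × 0.075992 = 32.92 W/m².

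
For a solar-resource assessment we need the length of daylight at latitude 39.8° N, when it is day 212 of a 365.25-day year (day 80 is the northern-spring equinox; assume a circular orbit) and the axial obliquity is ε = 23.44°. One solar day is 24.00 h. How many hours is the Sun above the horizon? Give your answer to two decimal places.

Solar longitude: λ_s = 360° × (212 − 80)/365.25 = 130.103°.
sin δ = sin 23.44° × sin 130.103° = 0.30427, so δ = +17.714°.
cos H₀ = −tan φ · tan δ = −tan(+39.8°) × tan(+17.714°) = -0.2661, so H₀ = 1.8402 rad = 105.43°.
Daylight = 2H₀/(2π) × 24.00 h = (1.8402/π) × 24.00 = 14.06 h.

14.06 h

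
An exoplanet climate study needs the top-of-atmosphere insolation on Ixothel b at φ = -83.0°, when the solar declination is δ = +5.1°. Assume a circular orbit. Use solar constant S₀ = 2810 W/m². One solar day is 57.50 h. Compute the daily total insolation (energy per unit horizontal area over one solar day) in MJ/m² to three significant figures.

3.07 MJ/m²

cos H₀ = −tan(-83.0°) tan(+5.100°) = 0.7269, H₀ = 0.7571 rad.
Bracket: H₀ sin φ sin δ + cos φ cos δ sin H₀ = 0.7571×-0.99255×0.08889 + 0.12187×0.99604×0.68678 = -0.066797 + 0.083366 = 0.016569.
Q̄ = (S₀/π) × [bracket] = (2810/π) × 0.016569 = 14.820 W/m².
Daily total = Q̄ × 57.50 h × 3600 s/h = 14.820 × 57.50 × 3600 / 10⁶ = 3.068 MJ/m².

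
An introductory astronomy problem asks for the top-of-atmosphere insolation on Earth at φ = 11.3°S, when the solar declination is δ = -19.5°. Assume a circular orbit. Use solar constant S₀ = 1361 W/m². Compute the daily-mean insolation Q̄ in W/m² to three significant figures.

Q̄ ≈ 446 W/m²

cos H₀ = −tan(-11.3°) tan(-19.500°) = -0.0708, H₀ = 1.6416 rad.
Bracket: H₀ sin φ sin δ + cos φ cos δ sin H₀ = 1.6416×-0.19595×-0.33381 + 0.98061×0.94264×0.99749 = 0.107377 + 0.922042 = 1.029419.
Q̄ = (S₀/π) × [bracket] = (1361/π) × 1.029419 = 446.0 W/m².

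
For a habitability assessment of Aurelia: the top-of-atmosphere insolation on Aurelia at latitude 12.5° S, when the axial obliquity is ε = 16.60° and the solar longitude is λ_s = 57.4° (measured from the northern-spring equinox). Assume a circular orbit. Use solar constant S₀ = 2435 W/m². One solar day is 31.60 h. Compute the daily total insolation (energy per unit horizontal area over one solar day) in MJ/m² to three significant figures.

Solar declination: sin δ = sin ε · sin λ_s = sin 16.60° × sin 57.4° = 0.24068, so δ = +13.927°.
cos H₀ = −tan(-12.5°) tan(+13.927°) = 0.0550, H₀ = 1.5158 rad.
Bracket: H₀ sin φ sin δ + cos φ cos δ sin H₀ = 1.5158×-0.21644×0.24068 + 0.97630×0.97060×0.99849 = -0.078962 + 0.946166 = 0.867204.
Q̄ = (S₀/π) × [bracket] = (2435/π) × 0.867204 = 672.16 W/m².
Daily total = Q̄ × 31.60 h × 3600 s/h = 672.16 × 31.60 × 3600 / 10⁶ = 76.46 MJ/m².

76.5 MJ/m²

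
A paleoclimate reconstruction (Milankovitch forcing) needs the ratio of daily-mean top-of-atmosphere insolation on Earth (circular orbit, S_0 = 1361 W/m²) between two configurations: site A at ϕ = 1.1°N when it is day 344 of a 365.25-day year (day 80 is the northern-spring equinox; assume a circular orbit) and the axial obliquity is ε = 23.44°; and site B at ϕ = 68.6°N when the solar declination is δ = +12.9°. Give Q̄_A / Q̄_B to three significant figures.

Q̄_A / Q̄_B ≈ 1.22

— Configuration A (ϕ=+1.1°):
Solar longitude: L_s = 360° × (344 − 80)/365.25 = 260.205°.
sin δ = sin 23.44° × sin 260.205° = -0.39199, so δ = -23.078°.
cos h₀ = −tan(+1.1°) tan(-23.078°) = 0.0082, h₀ = 1.5626 rad.
Bracket: h₀ sin ϕ sin δ + cos ϕ cos δ sin h₀ = 1.5626×0.01920×-0.39199 + 0.99982×0.91997×0.99997 = -0.011760 + 0.919777 = 0.908017.
Q̄ = (S_0/π) × [bracket] = (1361/π) × 0.908017 = 393.37 W/m².
— Configuration B (ϕ=+68.6°):
cos h₀ = −tan(+68.6°) tan(+12.900°) = -0.5844, h₀ = 2.1950 rad.
Bracket: h₀ sin ϕ sin δ + cos ϕ cos δ sin h₀ = 2.1950×0.93106×0.22325 + 0.36488×0.97476×0.81145 = 0.456251 + 0.288609 = 0.744860.
Q̄ = (S_0/π) × [bracket] = (1361/π) × 0.744860 = 322.69 W/m².
Ratio Q̄_A / Q̄_B = 393.37 / 322.69 = 1.219.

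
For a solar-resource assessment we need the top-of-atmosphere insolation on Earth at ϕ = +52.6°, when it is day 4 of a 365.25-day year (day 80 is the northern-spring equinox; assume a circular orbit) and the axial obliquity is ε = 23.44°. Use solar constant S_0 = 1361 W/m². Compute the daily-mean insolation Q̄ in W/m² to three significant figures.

Solar longitude: L_s = 360° × (4 − 80)/365.25 = -74.908°, i.e. -74.908° + 360° = 285.092°.
sin δ = sin 23.44° × sin 285.092° = -0.38407, so δ = -22.586°.
cos h₀ = −tan(+52.6°) tan(-22.586°) = 0.5441, h₀ = 0.9955 rad.
Bracket: h₀ sin ϕ sin δ + cos ϕ cos δ sin h₀ = 0.9955×0.79441×-0.38407 + 0.60738×0.92330×0.83904 = -0.303736 + 0.470529 = 0.166793.
Q̄ = (S_0/π) × [bracket] = (1361/π) × 0.166793 = 72.26 W/m².

Q̄ ≈ 72.3 W/m²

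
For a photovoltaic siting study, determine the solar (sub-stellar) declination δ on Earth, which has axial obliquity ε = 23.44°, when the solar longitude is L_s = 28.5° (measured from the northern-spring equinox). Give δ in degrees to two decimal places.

δ = +10.94°

sin δ = sin ε · sin L_s = sin 23.44° × sin 28.5° = 0.189808.
δ = arcsin(0.189808) = +10.94°.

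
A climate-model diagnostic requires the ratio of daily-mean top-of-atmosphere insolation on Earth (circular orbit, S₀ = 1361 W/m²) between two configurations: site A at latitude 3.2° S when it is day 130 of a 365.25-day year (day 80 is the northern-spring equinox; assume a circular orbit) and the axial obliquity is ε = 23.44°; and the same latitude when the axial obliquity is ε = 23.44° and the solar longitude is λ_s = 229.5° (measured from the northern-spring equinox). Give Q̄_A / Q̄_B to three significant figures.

— Configuration A (φ=-3.2°):
Solar longitude: λ_s = 360° × (130 − 80)/365.25 = 49.281°.
sin δ = sin 23.44° × sin 49.281° = 0.30149, so δ = +17.547°.
cos H₀ = −tan(-3.2°) tan(+17.547°) = 0.0177, H₀ = 1.5531 rad.
Bracket: H₀ sin φ sin δ + cos φ cos δ sin H₀ = 1.5531×-0.05582×0.30149 + 0.99844×0.95347×0.99984 = -0.026137 + 0.951830 = 0.925693.
Q̄ = (S₀/π) × [bracket] = (1361/π) × 0.925693 = 401.03 W/m².
— Configuration B (φ=-3.2°):
Solar declination: sin δ = sin ε · sin λ_s = sin 23.44° × sin 229.5° = -0.30248, so δ = -17.607°.
cos H₀ = −tan(-3.2°) tan(-17.607°) = -0.0177, H₀ = 1.5885 rad.
Bracket: H₀ sin φ sin δ + cos φ cos δ sin H₀ = 1.5885×-0.05582×-0.30248 + 0.99844×0.95316×0.99984 = 0.026821 + 0.951521 = 0.978342.
Q̄ = (S₀/π) × [bracket] = (1361/π) × 0.978342 = 423.84 W/m².
Ratio Q̄_A / Q̄_B = 401.03 / 423.84 = 0.9462.

Q̄_A / Q̄_B ≈ 0.946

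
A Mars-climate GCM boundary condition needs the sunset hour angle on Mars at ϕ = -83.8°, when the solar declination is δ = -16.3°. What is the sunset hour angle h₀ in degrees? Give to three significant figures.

h₀ = 180°

Sunrise equation: cos h₀ = −tan ϕ · tan δ = -2.6918 ≤ −1, so the Sun never sets (polar day) and h₀ = π.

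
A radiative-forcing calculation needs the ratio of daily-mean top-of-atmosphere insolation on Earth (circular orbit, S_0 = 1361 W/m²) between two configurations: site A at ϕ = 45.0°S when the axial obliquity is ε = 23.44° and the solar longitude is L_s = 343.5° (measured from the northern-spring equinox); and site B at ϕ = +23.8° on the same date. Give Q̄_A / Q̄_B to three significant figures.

— Configuration A (ϕ=-45.0°):
Solar declination: sin δ = sin ε · sin L_s = sin 23.44° × sin 343.5° = -0.11298, so δ = -6.487°.
cos h₀ = −tan(-45.0°) tan(-6.487°) = -0.1137, h₀ = 1.6847 rad.
Bracket: h₀ sin ϕ sin δ + cos ϕ cos δ sin h₀ = 1.6847×-0.70711×-0.11298 + 0.70711×0.99360×0.99351 = 0.134589 + 0.698025 = 0.832614.
Q̄ = (S_0/π) × [bracket] = (1361/π) × 0.832614 = 360.70 W/m².
— Configuration B (ϕ=+23.8°):
cos h₀ = −tan(+23.8°) tan(-6.487°) = 0.0502, h₀ = 1.5206 rad.
Bracket: h₀ sin ϕ sin δ + cos ϕ cos δ sin h₀ = 1.5206×0.40355×-0.11298 + 0.91496×0.99360×0.99874 = -0.069329 + 0.907959 = 0.838630.
Q̄ = (S_0/π) × [bracket] = (1361/π) × 0.838630 = 363.31 W/m².
Ratio Q̄_A / Q̄_B = 360.70 / 363.31 = 0.9928.

Q̄_A / Q̄_B ≈ 0.993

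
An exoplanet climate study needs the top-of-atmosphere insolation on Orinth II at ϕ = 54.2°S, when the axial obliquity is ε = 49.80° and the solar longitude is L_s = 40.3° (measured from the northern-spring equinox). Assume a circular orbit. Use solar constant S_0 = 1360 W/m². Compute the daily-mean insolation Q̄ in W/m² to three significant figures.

Solar declination: sin δ = sin ε · sin L_s = sin 49.80° × sin 40.3° = 0.49402, so δ = +29.605°.
cos h₀ = −tan(-54.2°) tan(+29.605°) = 0.7878, h₀ = 0.6635 rad.
Bracket: h₀ sin ϕ sin δ + cos ϕ cos δ sin h₀ = 0.6635×-0.81106×0.49402 + 0.58496×0.86945×0.61591 = -0.265851 + 0.313248 = 0.047397.
Q̄ = (S_0/π) × [bracket] = (1360/π) × 0.047397 = 20.52 W/m².

Q̄ ≈ 20.5 W/m²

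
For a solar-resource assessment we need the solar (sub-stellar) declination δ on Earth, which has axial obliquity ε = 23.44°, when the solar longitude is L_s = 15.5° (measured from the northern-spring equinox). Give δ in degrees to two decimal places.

δ = +6.10°

sin δ = sin ε · sin L_s = sin 23.44° × sin 15.5° = 0.106304.
δ = arcsin(0.106304) = +6.10°.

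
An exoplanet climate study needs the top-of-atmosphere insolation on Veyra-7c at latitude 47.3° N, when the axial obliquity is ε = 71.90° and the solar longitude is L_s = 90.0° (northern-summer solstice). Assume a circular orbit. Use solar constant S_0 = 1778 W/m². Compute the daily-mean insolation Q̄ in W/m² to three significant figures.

Solar declination: sin δ = sin ε · sin L_s = sin 71.90° × sin 90.0° = 0.95052, so δ = +71.900°.
cos h₀ = −tan(+47.3°) tan(+71.900°) = -3.3156 ≤ −1 ⇒ polar day, h₀ = π.
Bracket: h₀ sin ϕ sin δ + cos ϕ cos δ sin h₀ = 3.1416×0.73491×0.95052 + 0.67816×0.31068×0.00000 = 2.194554 + 0.000000 = 2.194554.
Q̄ = (S_0/π) × [bracket] = (1778/π) × 2.194554 = 1242 W/m².

Q̄ ≈ 1.24e+03 W/m²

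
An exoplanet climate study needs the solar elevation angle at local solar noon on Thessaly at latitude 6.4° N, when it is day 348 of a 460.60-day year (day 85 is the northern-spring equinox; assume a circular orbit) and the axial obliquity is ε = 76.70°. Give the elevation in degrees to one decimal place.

58.8°

Solar longitude: L_s = 360° × (348 − 85)/460.60 = 205.558°.
sin δ = sin 76.70° × sin 205.558° = -0.41985, so δ = -24.825°.
At local noon the hour angle is zero, so the zenith angle equals |ϕ − δ| = |+6.4° − (-24.825°)| = 31.225°.
Elevation = 90° − 31.225° = 58.8°.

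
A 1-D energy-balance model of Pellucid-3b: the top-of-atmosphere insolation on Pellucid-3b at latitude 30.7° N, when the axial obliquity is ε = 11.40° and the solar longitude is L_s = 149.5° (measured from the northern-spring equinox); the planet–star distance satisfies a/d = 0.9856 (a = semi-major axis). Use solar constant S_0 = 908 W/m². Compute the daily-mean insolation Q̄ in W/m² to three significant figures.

Solar declination: sin δ = sin ε · sin L_s = sin 11.40° × sin 149.5° = 0.10032, so δ = +5.758°.
cos h₀ = −tan(+30.7°) tan(+5.758°) = -0.0599, h₀ = 1.6307 rad.
Bracket: h₀ sin ϕ sin δ + cos ϕ cos δ sin h₀ = 1.6307×0.51054×0.10032 + 0.85985×0.99496×0.99821 = 0.083520 + 0.853985 = 0.937505.
Inverse-square distance factor (a/d)² = 0.9856² = 0.971407.
Q̄ = (S_0/π) × 0.971407 × [bracket] = (908/π) × 0.971407 × 0.937505 = 263.2 W/m².

Q̄ ≈ 263 W/m²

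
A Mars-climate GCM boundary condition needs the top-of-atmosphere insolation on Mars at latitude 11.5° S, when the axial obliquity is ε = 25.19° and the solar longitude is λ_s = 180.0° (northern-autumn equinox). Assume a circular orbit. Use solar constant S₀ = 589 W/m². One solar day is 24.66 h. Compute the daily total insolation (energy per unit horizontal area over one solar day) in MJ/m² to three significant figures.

16.3 MJ/m²

Solar declination: sin δ = sin ε · sin λ_s = sin 25.19° × sin 180.0° = 0.00000, so δ = +0.000°.
cos H₀ = −tan(-11.5°) tan(+0.000°) = 0.0000, H₀ = 1.5708 rad.
Bracket: H₀ sin φ sin δ + cos φ cos δ sin H₀ = 1.5708×-0.19937×0.00000 + 0.97992×1.00000×1.00000 = -0.000000 + 0.979920 = 0.979920.
Q̄ = (S₀/π) × [bracket] = (589/π) × 0.979920 = 183.72 W/m².
Daily total = Q̄ × 24.66 h × 3600 s/h = 183.72 × 24.66 × 3600 / 10⁶ = 16.31 MJ/m².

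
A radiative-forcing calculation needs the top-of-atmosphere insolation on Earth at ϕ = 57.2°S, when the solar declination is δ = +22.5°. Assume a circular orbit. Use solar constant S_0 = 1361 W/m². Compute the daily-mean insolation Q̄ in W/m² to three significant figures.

Q̄ ≈ 44.5 W/m²

cos h₀ = −tan(-57.2°) tan(+22.500°) = 0.6427, h₀ = 0.8727 rad.
Bracket: h₀ sin ϕ sin δ + cos ϕ cos δ sin h₀ = 0.8727×-0.84057×0.38268 + 0.54171×0.92388×0.76609 = -0.280721 + 0.383409 = 0.102688.
Q̄ = (S_0/π) × [bracket] = (1361/π) × 0.102688 = 44.49 W/m².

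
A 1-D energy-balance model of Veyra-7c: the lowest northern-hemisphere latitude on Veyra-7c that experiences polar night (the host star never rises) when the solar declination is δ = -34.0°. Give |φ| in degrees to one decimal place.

|φ| = 56.0°

Polar night requires cos H₀ = −tan φ tan δ ≥ 1, i.e. tan φ tan δ ≤ −1.
The boundary is |tan φ| · |tan δ| = 1, so |φ| = 90° − |δ| = 90° − 34.0° = 56.0° in the northern hemisphere.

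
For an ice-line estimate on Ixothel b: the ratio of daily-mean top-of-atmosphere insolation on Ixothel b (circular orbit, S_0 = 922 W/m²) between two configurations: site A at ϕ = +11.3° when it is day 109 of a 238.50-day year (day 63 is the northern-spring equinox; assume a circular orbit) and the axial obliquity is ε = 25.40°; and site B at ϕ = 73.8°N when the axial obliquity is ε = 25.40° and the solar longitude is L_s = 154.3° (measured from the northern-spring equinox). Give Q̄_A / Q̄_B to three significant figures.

Q̄_A / Q̄_B ≈ 1.67

— Configuration A (ϕ=+11.3°):
Solar longitude: L_s = 360° × (109 − 63)/238.50 = 69.434°.
sin δ = sin 25.40° × sin 69.434° = 0.40160, so δ = +23.678°.
cos h₀ = −tan(+11.3°) tan(+23.678°) = -0.0876, h₀ = 1.6585 rad.
Bracket: h₀ sin ϕ sin δ + cos ϕ cos δ sin h₀ = 1.6585×0.19595×0.40160 + 0.98061×0.91582×0.99615 = 0.130513 + 0.894605 = 1.025118.
Q̄ = (S_0/π) × [bracket] = (922/π) × 1.025118 = 300.85 W/m².
— Configuration B (ϕ=+73.8°):
Solar declination: sin δ = sin ε · sin L_s = sin 25.40° × sin 154.3° = 0.18601, so δ = +10.720°.
cos h₀ = −tan(+73.8°) tan(+10.720°) = -0.6516, h₀ = 2.2805 rad.
Bracket: h₀ sin ϕ sin δ + cos ϕ cos δ sin h₀ = 2.2805×0.96029×0.18601 + 0.27899×0.98255×0.75854 = 0.407351 + 0.207932 = 0.615283.
Q̄ = (S_0/π) × [bracket] = (922/π) × 0.615283 = 180.57 W/m².
Ratio Q̄_A / Q̄_B = 300.85 / 180.57 = 1.666.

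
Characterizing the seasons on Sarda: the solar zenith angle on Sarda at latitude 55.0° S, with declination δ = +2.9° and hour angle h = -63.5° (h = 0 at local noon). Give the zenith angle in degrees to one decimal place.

cos θ_z = sin φ sin δ + cos φ cos δ cos h = -0.041443 + 0.255601 = 0.214158.
θ_z = arccos(0.214158) = 77.6°.

θ_z = 77.6°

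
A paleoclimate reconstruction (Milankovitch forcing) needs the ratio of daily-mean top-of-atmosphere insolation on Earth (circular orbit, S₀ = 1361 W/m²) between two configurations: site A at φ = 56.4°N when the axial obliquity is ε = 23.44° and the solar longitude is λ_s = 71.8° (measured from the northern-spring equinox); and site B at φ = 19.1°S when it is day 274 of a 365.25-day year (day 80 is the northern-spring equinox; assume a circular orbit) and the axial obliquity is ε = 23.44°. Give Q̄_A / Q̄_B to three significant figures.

— Configuration A (φ=+56.4°):
Solar declination: sin δ = sin ε · sin λ_s = sin 23.44° × sin 71.8° = 0.37789, so δ = +22.203°.
cos H₀ = −tan(+56.4°) tan(+22.203°) = -0.6143, H₀ = 2.2323 rad.
Bracket: H₀ sin φ sin δ + cos φ cos δ sin H₀ = 2.2323×0.83292×0.37789 + 0.55339×0.92585×0.78906 = 0.702621 + 0.404280 = 1.106901.
Q̄ = (S₀/π) × [bracket] = (1361/π) × 1.106901 = 479.53 W/m².
— Configuration B (φ=-19.1°):
Solar longitude: λ_s = 360° × (274 − 80)/365.25 = 191.211°.
sin δ = sin 23.44° × sin 191.211° = -0.07734, so δ = -4.436°.
cos H₀ = −tan(-19.1°) tan(-4.436°) = -0.0269, H₀ = 1.5977 rad.
Bracket: H₀ sin φ sin δ + cos φ cos δ sin H₀ = 1.5977×-0.32722×-0.07734 + 0.94495×0.99700×0.99964 = 0.040433 + 0.941776 = 0.982209.
Q̄ = (S₀/π) × [bracket] = (1361/π) × 0.982209 = 425.51 W/m².
Ratio Q̄_A / Q̄_B = 479.53 / 425.51 = 1.127.

Q̄_A / Q̄_B ≈ 1.13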